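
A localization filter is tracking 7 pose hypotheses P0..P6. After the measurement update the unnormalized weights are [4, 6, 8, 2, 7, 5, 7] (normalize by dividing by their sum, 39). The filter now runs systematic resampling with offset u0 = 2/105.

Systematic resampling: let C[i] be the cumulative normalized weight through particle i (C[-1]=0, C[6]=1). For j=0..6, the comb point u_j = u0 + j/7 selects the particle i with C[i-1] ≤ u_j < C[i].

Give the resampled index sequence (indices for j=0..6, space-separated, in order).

C = [4/39, 10/39, 6/13, 20/39, 9/13, 32/39, 1]
j=0: u_0=2/105 ∈ [0, 4/39) → index 0
j=1: u_1=17/105 ∈ [4/39, 10/39) → index 1
j=2: u_2=32/105 ∈ [10/39, 6/13) → index 2
j=3: u_3=47/105 ∈ [10/39, 6/13) → index 2
j=4: u_4=62/105 ∈ [20/39, 9/13) → index 4
j=5: u_5=11/15 ∈ [9/13, 32/39) → index 5
j=6: u_6=92/105 ∈ [32/39, 1) → index 6

0 1 2 2 4 5 6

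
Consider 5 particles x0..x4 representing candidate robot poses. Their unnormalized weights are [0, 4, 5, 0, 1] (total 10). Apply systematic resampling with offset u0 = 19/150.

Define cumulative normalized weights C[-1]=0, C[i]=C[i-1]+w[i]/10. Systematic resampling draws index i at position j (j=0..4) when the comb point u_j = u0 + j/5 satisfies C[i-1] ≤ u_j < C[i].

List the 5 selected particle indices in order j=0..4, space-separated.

1 1 2 2 4

C = [0, 2/5, 9/10, 9/10, 1]
j=0: u_0=19/150 ∈ [0, 2/5) → index 1
j=1: u_1=49/150 ∈ [0, 2/5) → index 1
j=2: u_2=79/150 ∈ [2/5, 9/10) → index 2
j=3: u_3=109/150 ∈ [2/5, 9/10) → index 2
j=4: u_4=139/150 ∈ [9/10, 1) → index 4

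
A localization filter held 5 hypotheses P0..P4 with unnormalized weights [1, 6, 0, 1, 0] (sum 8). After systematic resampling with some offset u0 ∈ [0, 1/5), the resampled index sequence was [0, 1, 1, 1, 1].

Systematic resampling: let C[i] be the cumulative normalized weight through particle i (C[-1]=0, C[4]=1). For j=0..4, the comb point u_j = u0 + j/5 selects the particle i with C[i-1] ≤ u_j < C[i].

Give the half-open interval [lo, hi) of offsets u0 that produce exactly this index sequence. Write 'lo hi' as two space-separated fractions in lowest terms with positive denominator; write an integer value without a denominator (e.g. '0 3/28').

C = [1/8, 7/8, 7/8, 1, 1]
j=0 picked index 0: u0 ∈ [0, 1/8)
j=1 picked index 1: u0 ∈ [-3/40, 27/40)
j=2 picked index 1: u0 ∈ [-11/40, 19/40)
j=3 picked index 1: u0 ∈ [-19/40, 11/40)
j=4 picked index 1: u0 ∈ [-27/40, 3/40)
intersection: [0, 3/40)

0 3/40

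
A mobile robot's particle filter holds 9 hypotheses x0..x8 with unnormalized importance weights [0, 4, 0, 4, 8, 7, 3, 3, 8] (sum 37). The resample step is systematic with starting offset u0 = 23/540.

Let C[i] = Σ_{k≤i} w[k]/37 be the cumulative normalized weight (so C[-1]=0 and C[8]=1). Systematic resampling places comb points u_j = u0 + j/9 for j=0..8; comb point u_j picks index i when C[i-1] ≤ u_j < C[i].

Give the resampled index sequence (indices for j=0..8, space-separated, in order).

1 3 4 4 5 5 7 8 8

C = [0, 4/37, 4/37, 8/37, 16/37, 23/37, 26/37, 29/37, 1]
j=0: u_0=23/540 ∈ [0, 4/37) → index 1
j=1: u_1=83/540 ∈ [4/37, 8/37) → index 3
j=2: u_2=143/540 ∈ [8/37, 16/37) → index 4
j=3: u_3=203/540 ∈ [8/37, 16/37) → index 4
j=4: u_4=263/540 ∈ [16/37, 23/37) → index 5
j=5: u_5=323/540 ∈ [16/37, 23/37) → index 5
j=6: u_6=383/540 ∈ [26/37, 29/37) → index 7
j=7: u_7=443/540 ∈ [29/37, 1) → index 8
j=8: u_8=503/540 ∈ [29/37, 1) → index 8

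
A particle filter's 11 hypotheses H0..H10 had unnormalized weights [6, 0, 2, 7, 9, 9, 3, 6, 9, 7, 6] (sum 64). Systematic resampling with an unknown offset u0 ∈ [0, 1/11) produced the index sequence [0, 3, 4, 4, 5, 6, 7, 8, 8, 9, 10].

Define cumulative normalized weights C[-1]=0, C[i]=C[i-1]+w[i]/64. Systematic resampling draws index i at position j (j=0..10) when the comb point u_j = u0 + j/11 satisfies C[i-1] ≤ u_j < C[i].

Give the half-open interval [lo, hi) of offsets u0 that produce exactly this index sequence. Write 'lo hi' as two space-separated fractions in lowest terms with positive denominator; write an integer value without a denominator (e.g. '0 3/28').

C = [3/32, 3/32, 1/8, 15/64, 3/8, 33/64, 9/16, 21/32, 51/64, 29/32, 1]
j=0 picked index 0: u0 ∈ [0, 3/32)
j=1 picked index 3: u0 ∈ [3/88, 101/704)
j=2 picked index 4: u0 ∈ [37/704, 17/88)
j=3 picked index 4: u0 ∈ [-27/704, 9/88)
j=4 picked index 5: u0 ∈ [1/88, 107/704)
j=5 picked index 6: u0 ∈ [43/704, 19/176)
j=6 picked index 7: u0 ∈ [3/176, 39/352)
j=7 picked index 8: u0 ∈ [7/352, 113/704)
j=8 picked index 8: u0 ∈ [-25/352, 49/704)
j=9 picked index 9: u0 ∈ [-15/704, 31/352)
j=10 picked index 10: u0 ∈ [-1/352, 1/11)
intersection: [43/704, 49/704)

43/704 49/704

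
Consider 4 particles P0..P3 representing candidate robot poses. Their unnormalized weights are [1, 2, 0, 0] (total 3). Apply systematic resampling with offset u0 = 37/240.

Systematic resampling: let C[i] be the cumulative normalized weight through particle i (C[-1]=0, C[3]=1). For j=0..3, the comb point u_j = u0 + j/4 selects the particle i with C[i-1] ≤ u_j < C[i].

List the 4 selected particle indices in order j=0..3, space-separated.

0 1 1 1

C = [1/3, 1, 1, 1]
j=0: u_0=37/240 ∈ [0, 1/3) → index 0
j=1: u_1=97/240 ∈ [1/3, 1) → index 1
j=2: u_2=157/240 ∈ [1/3, 1) → index 1
j=3: u_3=217/240 ∈ [1/3, 1) → index 1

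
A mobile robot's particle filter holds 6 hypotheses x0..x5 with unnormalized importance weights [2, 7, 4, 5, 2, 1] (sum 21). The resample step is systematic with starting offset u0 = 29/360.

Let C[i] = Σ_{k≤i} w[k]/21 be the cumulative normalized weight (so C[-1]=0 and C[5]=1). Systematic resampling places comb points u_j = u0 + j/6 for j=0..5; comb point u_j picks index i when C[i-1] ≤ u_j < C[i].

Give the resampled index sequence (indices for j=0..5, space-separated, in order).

0 1 1 2 3 4

C = [2/21, 3/7, 13/21, 6/7, 20/21, 1]
j=0: u_0=29/360 ∈ [0, 2/21) → index 0
j=1: u_1=89/360 ∈ [2/21, 3/7) → index 1
j=2: u_2=149/360 ∈ [2/21, 3/7) → index 1
j=3: u_3=209/360 ∈ [3/7, 13/21) → index 2
j=4: u_4=269/360 ∈ [13/21, 6/7) → index 3
j=5: u_5=329/360 ∈ [6/7, 20/21) → index 4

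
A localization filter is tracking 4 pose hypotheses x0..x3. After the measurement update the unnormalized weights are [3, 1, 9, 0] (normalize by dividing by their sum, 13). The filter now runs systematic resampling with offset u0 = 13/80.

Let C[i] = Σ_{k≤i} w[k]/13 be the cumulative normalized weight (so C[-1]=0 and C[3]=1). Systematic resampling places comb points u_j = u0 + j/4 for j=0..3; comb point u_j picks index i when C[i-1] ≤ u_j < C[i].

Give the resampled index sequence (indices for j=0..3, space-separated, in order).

0 2 2 2

C = [3/13, 4/13, 1, 1]
j=0: u_0=13/80 ∈ [0, 3/13) → index 0
j=1: u_1=33/80 ∈ [4/13, 1) → index 2
j=2: u_2=53/80 ∈ [4/13, 1) → index 2
j=3: u_3=73/80 ∈ [4/13, 1) → index 2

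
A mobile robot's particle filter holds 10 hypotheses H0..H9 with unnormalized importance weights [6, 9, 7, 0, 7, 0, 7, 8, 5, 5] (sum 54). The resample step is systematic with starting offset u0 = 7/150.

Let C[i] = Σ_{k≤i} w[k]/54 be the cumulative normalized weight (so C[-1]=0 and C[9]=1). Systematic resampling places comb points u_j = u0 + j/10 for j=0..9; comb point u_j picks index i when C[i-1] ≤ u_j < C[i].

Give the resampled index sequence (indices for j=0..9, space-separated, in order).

0 1 1 2 4 6 6 7 8 9

C = [1/9, 5/18, 11/27, 11/27, 29/54, 29/54, 2/3, 22/27, 49/54, 1]
j=0: u_0=7/150 ∈ [0, 1/9) → index 0
j=1: u_1=11/75 ∈ [1/9, 5/18) → index 1
j=2: u_2=37/150 ∈ [1/9, 5/18) → index 1
j=3: u_3=26/75 ∈ [5/18, 11/27) → index 2
j=4: u_4=67/150 ∈ [11/27, 29/54) → index 4
j=5: u_5=41/75 ∈ [29/54, 2/3) → index 6
j=6: u_6=97/150 ∈ [29/54, 2/3) → index 6
j=7: u_7=56/75 ∈ [2/3, 22/27) → index 7
j=8: u_8=127/150 ∈ [22/27, 49/54) → index 8
j=9: u_9=71/75 ∈ [49/54, 1) → index 9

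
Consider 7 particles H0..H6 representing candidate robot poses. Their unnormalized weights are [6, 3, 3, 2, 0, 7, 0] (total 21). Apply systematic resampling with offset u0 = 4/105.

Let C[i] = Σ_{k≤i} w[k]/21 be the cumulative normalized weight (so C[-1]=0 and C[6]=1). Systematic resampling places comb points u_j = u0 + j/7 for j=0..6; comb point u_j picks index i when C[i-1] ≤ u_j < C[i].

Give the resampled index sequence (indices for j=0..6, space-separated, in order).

0 0 1 2 3 5 5

C = [2/7, 3/7, 4/7, 2/3, 2/3, 1, 1]
j=0: u_0=4/105 ∈ [0, 2/7) → index 0
j=1: u_1=19/105 ∈ [0, 2/7) → index 0
j=2: u_2=34/105 ∈ [2/7, 3/7) → index 1
j=3: u_3=7/15 ∈ [3/7, 4/7) → index 2
j=4: u_4=64/105 ∈ [4/7, 2/3) → index 3
j=5: u_5=79/105 ∈ [2/3, 1) → index 5
j=6: u_6=94/105 ∈ [2/3, 1) → index 5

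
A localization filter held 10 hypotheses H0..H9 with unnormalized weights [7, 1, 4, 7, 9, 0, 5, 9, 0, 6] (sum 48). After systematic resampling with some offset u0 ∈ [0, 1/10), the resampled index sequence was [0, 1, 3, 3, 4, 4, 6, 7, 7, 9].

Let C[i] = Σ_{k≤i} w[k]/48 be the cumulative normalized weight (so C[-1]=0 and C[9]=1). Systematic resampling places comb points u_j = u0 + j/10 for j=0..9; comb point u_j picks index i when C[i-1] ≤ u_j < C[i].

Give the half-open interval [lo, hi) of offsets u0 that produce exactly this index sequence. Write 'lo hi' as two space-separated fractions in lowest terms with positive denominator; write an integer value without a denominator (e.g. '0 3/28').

C = [7/48, 1/6, 1/4, 19/48, 7/12, 7/12, 11/16, 7/8, 7/8, 1]
j=0 picked index 0: u0 ∈ [0, 7/48)
j=1 picked index 1: u0 ∈ [11/240, 1/15)
j=2 picked index 3: u0 ∈ [1/20, 47/240)
j=3 picked index 3: u0 ∈ [-1/20, 23/240)
j=4 picked index 4: u0 ∈ [-1/240, 11/60)
j=5 picked index 4: u0 ∈ [-5/48, 1/12)
j=6 picked index 6: u0 ∈ [-1/60, 7/80)
j=7 picked index 7: u0 ∈ [-1/80, 7/40)
j=8 picked index 7: u0 ∈ [-9/80, 3/40)
j=9 picked index 9: u0 ∈ [-1/40, 1/10)
intersection: [1/20, 1/15)

1/20 1/15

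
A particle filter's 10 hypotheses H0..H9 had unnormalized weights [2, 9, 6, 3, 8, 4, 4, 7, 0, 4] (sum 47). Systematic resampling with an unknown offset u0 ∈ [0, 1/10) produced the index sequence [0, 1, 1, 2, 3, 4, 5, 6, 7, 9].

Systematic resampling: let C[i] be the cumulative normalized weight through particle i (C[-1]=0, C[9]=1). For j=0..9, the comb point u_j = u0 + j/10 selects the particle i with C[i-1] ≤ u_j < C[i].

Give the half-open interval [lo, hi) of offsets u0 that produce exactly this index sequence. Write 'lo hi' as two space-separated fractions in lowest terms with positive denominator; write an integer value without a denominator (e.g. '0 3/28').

7/470 6/235

C = [2/47, 11/47, 17/47, 20/47, 28/47, 32/47, 36/47, 43/47, 43/47, 1]
j=0 picked index 0: u0 ∈ [0, 2/47)
j=1 picked index 1: u0 ∈ [-27/470, 63/470)
j=2 picked index 1: u0 ∈ [-37/235, 8/235)
j=3 picked index 2: u0 ∈ [-31/470, 29/470)
j=4 picked index 3: u0 ∈ [-9/235, 6/235)
j=5 picked index 4: u0 ∈ [-7/94, 9/94)
j=6 picked index 5: u0 ∈ [-1/235, 19/235)
j=7 picked index 6: u0 ∈ [-9/470, 31/470)
j=8 picked index 7: u0 ∈ [-8/235, 27/235)
j=9 picked index 9: u0 ∈ [7/470, 1/10)
intersection: [7/470, 6/235)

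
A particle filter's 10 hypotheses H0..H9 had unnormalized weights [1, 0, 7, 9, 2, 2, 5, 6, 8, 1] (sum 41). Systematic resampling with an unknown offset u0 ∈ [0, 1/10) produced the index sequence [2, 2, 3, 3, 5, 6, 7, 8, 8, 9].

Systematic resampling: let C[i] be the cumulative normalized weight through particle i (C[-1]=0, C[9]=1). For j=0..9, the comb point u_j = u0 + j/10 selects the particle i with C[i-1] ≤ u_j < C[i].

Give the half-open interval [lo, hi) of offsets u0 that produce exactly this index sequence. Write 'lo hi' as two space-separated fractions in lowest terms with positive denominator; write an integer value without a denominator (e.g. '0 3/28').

33/410 39/410

C = [1/41, 1/41, 8/41, 17/41, 19/41, 21/41, 26/41, 32/41, 40/41, 1]
j=0 picked index 2: u0 ∈ [1/41, 8/41)
j=1 picked index 2: u0 ∈ [-31/410, 39/410)
j=2 picked index 3: u0 ∈ [-1/205, 44/205)
j=3 picked index 3: u0 ∈ [-43/410, 47/410)
j=4 picked index 5: u0 ∈ [13/205, 23/205)
j=5 picked index 6: u0 ∈ [1/82, 11/82)
j=6 picked index 7: u0 ∈ [7/205, 37/205)
j=7 picked index 8: u0 ∈ [33/410, 113/410)
j=8 picked index 8: u0 ∈ [-4/205, 36/205)
j=9 picked index 9: u0 ∈ [31/410, 1/10)
intersection: [33/410, 39/410)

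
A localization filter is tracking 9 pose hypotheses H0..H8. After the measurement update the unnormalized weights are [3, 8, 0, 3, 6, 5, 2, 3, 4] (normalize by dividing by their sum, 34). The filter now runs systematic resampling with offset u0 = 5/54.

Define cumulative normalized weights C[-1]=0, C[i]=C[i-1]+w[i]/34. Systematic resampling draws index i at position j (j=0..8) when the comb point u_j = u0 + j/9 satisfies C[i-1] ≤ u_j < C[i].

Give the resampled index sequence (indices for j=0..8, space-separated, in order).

1 1 1 4 4 5 6 7 8

C = [3/34, 11/34, 11/34, 7/17, 10/17, 25/34, 27/34, 15/17, 1]
j=0: u_0=5/54 ∈ [3/34, 11/34) → index 1
j=1: u_1=11/54 ∈ [3/34, 11/34) → index 1
j=2: u_2=17/54 ∈ [3/34, 11/34) → index 1
j=3: u_3=23/54 ∈ [7/17, 10/17) → index 4
j=4: u_4=29/54 ∈ [7/17, 10/17) → index 4
j=5: u_5=35/54 ∈ [10/17, 25/34) → index 5
j=6: u_6=41/54 ∈ [25/34, 27/34) → index 6
j=7: u_7=47/54 ∈ [27/34, 15/17) → index 7
j=8: u_8=53/54 ∈ [15/17, 1) → index 8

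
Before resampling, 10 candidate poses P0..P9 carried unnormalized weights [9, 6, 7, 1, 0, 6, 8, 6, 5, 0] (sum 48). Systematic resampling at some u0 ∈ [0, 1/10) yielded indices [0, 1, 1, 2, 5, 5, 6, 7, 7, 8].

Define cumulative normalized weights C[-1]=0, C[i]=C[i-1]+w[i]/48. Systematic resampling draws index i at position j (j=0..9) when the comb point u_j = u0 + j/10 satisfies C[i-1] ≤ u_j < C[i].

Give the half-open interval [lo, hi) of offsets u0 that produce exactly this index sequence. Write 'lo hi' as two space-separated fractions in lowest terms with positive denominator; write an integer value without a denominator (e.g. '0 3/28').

C = [3/16, 5/16, 11/24, 23/48, 23/48, 29/48, 37/48, 43/48, 1, 1]
j=0 picked index 0: u0 ∈ [0, 3/16)
j=1 picked index 1: u0 ∈ [7/80, 17/80)
j=2 picked index 1: u0 ∈ [-1/80, 9/80)
j=3 picked index 2: u0 ∈ [1/80, 19/120)
j=4 picked index 5: u0 ∈ [19/240, 49/240)
j=5 picked index 5: u0 ∈ [-1/48, 5/48)
j=6 picked index 6: u0 ∈ [1/240, 41/240)
j=7 picked index 7: u0 ∈ [17/240, 47/240)
j=8 picked index 7: u0 ∈ [-7/240, 23/240)
j=9 picked index 8: u0 ∈ [-1/240, 1/10)
intersection: [7/80, 23/240)

7/80 23/240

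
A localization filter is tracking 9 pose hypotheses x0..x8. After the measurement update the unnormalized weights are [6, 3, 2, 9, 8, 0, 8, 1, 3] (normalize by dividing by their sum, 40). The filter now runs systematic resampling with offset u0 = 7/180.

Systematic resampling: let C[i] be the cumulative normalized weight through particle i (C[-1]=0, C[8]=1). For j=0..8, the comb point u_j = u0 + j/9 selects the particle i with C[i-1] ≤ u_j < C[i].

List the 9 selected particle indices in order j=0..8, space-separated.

C = [3/20, 9/40, 11/40, 1/2, 7/10, 7/10, 9/10, 37/40, 1]
j=0: u_0=7/180 ∈ [0, 3/20) → index 0
j=1: u_1=3/20 ∈ [3/20, 9/40) → index 1
j=2: u_2=47/180 ∈ [9/40, 11/40) → index 2
j=3: u_3=67/180 ∈ [11/40, 1/2) → index 3
j=4: u_4=29/60 ∈ [11/40, 1/2) → index 3
j=5: u_5=107/180 ∈ [1/2, 7/10) → index 4
j=6: u_6=127/180 ∈ [7/10, 9/10) → index 6
j=7: u_7=49/60 ∈ [7/10, 9/10) → index 6
j=8: u_8=167/180 ∈ [37/40, 1) → index 8

0 1 2 3 3 4 6 6 8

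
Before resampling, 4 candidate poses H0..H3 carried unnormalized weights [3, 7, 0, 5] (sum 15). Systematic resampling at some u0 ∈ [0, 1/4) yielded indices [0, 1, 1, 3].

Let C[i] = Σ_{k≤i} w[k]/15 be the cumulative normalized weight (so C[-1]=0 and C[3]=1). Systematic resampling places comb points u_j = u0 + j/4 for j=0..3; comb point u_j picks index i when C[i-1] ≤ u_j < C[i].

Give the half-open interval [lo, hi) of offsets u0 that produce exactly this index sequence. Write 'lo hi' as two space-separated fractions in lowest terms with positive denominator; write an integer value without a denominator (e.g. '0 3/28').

C = [1/5, 2/3, 2/3, 1]
j=0 picked index 0: u0 ∈ [0, 1/5)
j=1 picked index 1: u0 ∈ [-1/20, 5/12)
j=2 picked index 1: u0 ∈ [-3/10, 1/6)
j=3 picked index 3: u0 ∈ [-1/12, 1/4)
intersection: [0, 1/6)

0 1/6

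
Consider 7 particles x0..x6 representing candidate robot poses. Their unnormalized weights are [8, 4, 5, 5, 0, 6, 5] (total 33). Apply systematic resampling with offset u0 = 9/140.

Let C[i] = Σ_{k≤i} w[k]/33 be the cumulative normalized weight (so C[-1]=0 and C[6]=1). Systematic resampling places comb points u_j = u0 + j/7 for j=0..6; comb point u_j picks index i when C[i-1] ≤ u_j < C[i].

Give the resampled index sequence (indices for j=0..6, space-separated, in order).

0 0 1 2 3 5 6

C = [8/33, 4/11, 17/33, 2/3, 2/3, 28/33, 1]
j=0: u_0=9/140 ∈ [0, 8/33) → index 0
j=1: u_1=29/140 ∈ [0, 8/33) → index 0
j=2: u_2=7/20 ∈ [8/33, 4/11) → index 1
j=3: u_3=69/140 ∈ [4/11, 17/33) → index 2
j=4: u_4=89/140 ∈ [17/33, 2/3) → index 3
j=5: u_5=109/140 ∈ [2/3, 28/33) → index 5
j=6: u_6=129/140 ∈ [28/33, 1) → index 6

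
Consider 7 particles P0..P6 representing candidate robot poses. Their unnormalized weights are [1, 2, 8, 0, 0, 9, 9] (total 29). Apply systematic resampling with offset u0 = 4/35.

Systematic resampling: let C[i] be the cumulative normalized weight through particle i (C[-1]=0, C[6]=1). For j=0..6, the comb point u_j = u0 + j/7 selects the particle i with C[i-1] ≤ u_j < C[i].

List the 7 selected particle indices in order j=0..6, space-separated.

2 2 5 5 5 6 6

C = [1/29, 3/29, 11/29, 11/29, 11/29, 20/29, 1]
j=0: u_0=4/35 ∈ [3/29, 11/29) → index 2
j=1: u_1=9/35 ∈ [3/29, 11/29) → index 2
j=2: u_2=2/5 ∈ [11/29, 20/29) → index 5
j=3: u_3=19/35 ∈ [11/29, 20/29) → index 5
j=4: u_4=24/35 ∈ [11/29, 20/29) → index 5
j=5: u_5=29/35 ∈ [20/29, 1) → index 6
j=6: u_6=34/35 ∈ [20/29, 1) → index 6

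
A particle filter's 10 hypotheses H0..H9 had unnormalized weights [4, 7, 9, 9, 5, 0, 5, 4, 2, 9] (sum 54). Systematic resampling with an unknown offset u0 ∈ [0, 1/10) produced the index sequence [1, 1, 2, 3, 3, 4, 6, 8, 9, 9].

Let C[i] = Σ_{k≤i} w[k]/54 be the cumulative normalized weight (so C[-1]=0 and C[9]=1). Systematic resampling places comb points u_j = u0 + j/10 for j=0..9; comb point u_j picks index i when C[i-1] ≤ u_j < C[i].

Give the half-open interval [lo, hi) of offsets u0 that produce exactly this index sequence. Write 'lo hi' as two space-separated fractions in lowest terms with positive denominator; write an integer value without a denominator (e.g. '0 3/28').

C = [2/27, 11/54, 10/27, 29/54, 17/27, 17/27, 13/18, 43/54, 5/6, 1]
j=0 picked index 1: u0 ∈ [2/27, 11/54)
j=1 picked index 1: u0 ∈ [-7/270, 14/135)
j=2 picked index 2: u0 ∈ [1/270, 23/135)
j=3 picked index 3: u0 ∈ [19/270, 32/135)
j=4 picked index 3: u0 ∈ [-4/135, 37/270)
j=5 picked index 4: u0 ∈ [1/27, 7/54)
j=6 picked index 6: u0 ∈ [4/135, 11/90)
j=7 picked index 8: u0 ∈ [13/135, 2/15)
j=8 picked index 9: u0 ∈ [1/30, 1/5)
j=9 picked index 9: u0 ∈ [-1/15, 1/10)
intersection: [13/135, 1/10)

13/135 1/10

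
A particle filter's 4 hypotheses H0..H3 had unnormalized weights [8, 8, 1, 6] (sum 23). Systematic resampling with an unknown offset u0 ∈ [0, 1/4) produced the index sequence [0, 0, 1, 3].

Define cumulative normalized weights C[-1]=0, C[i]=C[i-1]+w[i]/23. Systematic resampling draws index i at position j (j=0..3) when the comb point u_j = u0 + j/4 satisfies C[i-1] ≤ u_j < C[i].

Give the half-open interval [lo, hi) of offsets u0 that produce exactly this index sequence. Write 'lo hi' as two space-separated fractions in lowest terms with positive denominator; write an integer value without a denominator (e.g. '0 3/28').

0 9/92

C = [8/23, 16/23, 17/23, 1]
j=0 picked index 0: u0 ∈ [0, 8/23)
j=1 picked index 0: u0 ∈ [-1/4, 9/92)
j=2 picked index 1: u0 ∈ [-7/46, 9/46)
j=3 picked index 3: u0 ∈ [-1/92, 1/4)
intersection: [0, 9/92)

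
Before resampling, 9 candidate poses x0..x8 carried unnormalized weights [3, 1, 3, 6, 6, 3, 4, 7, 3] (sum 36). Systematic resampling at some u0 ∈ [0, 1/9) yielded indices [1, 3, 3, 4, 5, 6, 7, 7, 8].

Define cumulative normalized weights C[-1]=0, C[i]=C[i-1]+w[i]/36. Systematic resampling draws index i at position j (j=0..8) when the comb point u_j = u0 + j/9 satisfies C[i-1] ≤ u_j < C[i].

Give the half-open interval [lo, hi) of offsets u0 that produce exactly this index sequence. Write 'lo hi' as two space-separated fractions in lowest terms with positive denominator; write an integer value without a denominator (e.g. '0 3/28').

1/12 1/9

C = [1/12, 1/9, 7/36, 13/36, 19/36, 11/18, 13/18, 11/12, 1]
j=0 picked index 1: u0 ∈ [1/12, 1/9)
j=1 picked index 3: u0 ∈ [1/12, 1/4)
j=2 picked index 3: u0 ∈ [-1/36, 5/36)
j=3 picked index 4: u0 ∈ [1/36, 7/36)
j=4 picked index 5: u0 ∈ [1/12, 1/6)
j=5 picked index 6: u0 ∈ [1/18, 1/6)
j=6 picked index 7: u0 ∈ [1/18, 1/4)
j=7 picked index 7: u0 ∈ [-1/18, 5/36)
j=8 picked index 8: u0 ∈ [1/36, 1/9)
intersection: [1/12, 1/9)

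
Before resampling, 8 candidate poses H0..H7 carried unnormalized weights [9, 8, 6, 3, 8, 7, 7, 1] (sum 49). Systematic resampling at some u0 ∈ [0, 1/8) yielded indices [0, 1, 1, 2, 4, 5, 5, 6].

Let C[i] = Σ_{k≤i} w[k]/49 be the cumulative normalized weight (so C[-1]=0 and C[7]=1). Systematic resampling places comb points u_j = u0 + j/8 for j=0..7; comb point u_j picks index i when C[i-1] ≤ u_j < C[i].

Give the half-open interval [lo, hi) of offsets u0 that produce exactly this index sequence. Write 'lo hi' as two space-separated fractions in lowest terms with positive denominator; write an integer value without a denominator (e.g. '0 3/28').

27/392 17/196

C = [9/49, 17/49, 23/49, 26/49, 34/49, 41/49, 48/49, 1]
j=0 picked index 0: u0 ∈ [0, 9/49)
j=1 picked index 1: u0 ∈ [23/392, 87/392)
j=2 picked index 1: u0 ∈ [-13/196, 19/196)
j=3 picked index 2: u0 ∈ [-11/392, 37/392)
j=4 picked index 4: u0 ∈ [3/98, 19/98)
j=5 picked index 5: u0 ∈ [27/392, 83/392)
j=6 picked index 5: u0 ∈ [-11/196, 17/196)
j=7 picked index 6: u0 ∈ [-15/392, 41/392)
intersection: [27/392, 17/196)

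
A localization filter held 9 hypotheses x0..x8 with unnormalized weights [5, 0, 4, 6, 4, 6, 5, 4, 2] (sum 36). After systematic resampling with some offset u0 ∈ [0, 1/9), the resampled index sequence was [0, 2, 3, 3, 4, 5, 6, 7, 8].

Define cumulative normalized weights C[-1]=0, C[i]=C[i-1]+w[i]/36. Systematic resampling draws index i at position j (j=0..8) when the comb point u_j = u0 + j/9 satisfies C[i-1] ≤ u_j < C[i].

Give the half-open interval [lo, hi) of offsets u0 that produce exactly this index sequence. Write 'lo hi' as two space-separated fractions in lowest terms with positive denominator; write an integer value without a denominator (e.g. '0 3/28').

1/18 1/12

C = [5/36, 5/36, 1/4, 5/12, 19/36, 25/36, 5/6, 17/18, 1]
j=0 picked index 0: u0 ∈ [0, 5/36)
j=1 picked index 2: u0 ∈ [1/36, 5/36)
j=2 picked index 3: u0 ∈ [1/36, 7/36)
j=3 picked index 3: u0 ∈ [-1/12, 1/12)
j=4 picked index 4: u0 ∈ [-1/36, 1/12)
j=5 picked index 5: u0 ∈ [-1/36, 5/36)
j=6 picked index 6: u0 ∈ [1/36, 1/6)
j=7 picked index 7: u0 ∈ [1/18, 1/6)
j=8 picked index 8: u0 ∈ [1/18, 1/9)
intersection: [1/18, 1/12)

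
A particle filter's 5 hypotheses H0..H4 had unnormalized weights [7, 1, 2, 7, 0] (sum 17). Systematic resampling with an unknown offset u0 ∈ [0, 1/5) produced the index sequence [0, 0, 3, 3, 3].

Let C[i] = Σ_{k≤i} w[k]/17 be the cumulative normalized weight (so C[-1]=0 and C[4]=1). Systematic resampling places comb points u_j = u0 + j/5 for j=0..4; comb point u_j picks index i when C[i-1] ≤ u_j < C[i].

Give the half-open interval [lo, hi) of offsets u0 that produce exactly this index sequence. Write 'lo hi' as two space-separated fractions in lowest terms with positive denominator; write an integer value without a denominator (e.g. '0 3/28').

C = [7/17, 8/17, 10/17, 1, 1]
j=0 picked index 0: u0 ∈ [0, 7/17)
j=1 picked index 0: u0 ∈ [-1/5, 18/85)
j=2 picked index 3: u0 ∈ [16/85, 3/5)
j=3 picked index 3: u0 ∈ [-1/85, 2/5)
j=4 picked index 3: u0 ∈ [-18/85, 1/5)
intersection: [16/85, 1/5)

16/85 1/5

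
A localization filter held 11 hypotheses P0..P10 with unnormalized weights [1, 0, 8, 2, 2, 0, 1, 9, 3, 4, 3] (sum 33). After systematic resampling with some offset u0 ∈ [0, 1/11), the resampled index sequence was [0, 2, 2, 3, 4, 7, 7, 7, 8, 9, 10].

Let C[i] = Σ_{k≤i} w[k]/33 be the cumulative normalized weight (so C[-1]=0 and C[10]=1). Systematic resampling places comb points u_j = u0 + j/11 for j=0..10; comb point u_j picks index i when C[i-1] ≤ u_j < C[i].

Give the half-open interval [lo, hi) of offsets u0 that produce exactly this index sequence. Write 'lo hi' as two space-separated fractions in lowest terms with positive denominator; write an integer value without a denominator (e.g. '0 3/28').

C = [1/33, 1/33, 3/11, 1/3, 13/33, 13/33, 14/33, 23/33, 26/33, 10/11, 1]
j=0 picked index 0: u0 ∈ [0, 1/33)
j=1 picked index 2: u0 ∈ [-2/33, 2/11)
j=2 picked index 2: u0 ∈ [-5/33, 1/11)
j=3 picked index 3: u0 ∈ [0, 2/33)
j=4 picked index 4: u0 ∈ [-1/33, 1/33)
j=5 picked index 7: u0 ∈ [-1/33, 8/33)
j=6 picked index 7: u0 ∈ [-4/33, 5/33)
j=7 picked index 7: u0 ∈ [-7/33, 2/33)
j=8 picked index 8: u0 ∈ [-1/33, 2/33)
j=9 picked index 9: u0 ∈ [-1/33, 1/11)
j=10 picked index 10: u0 ∈ [0, 1/11)
intersection: [0, 1/33)

0 1/33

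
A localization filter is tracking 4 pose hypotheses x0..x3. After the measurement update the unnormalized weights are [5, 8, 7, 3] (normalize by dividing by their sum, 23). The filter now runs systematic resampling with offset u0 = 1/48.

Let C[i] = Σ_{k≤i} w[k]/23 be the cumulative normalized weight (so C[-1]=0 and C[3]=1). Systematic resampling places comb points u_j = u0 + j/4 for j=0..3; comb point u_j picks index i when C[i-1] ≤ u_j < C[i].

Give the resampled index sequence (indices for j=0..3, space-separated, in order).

C = [5/23, 13/23, 20/23, 1]
j=0: u_0=1/48 ∈ [0, 5/23) → index 0
j=1: u_1=13/48 ∈ [5/23, 13/23) → index 1
j=2: u_2=25/48 ∈ [5/23, 13/23) → index 1
j=3: u_3=37/48 ∈ [13/23, 20/23) → index 2

0 1 1 2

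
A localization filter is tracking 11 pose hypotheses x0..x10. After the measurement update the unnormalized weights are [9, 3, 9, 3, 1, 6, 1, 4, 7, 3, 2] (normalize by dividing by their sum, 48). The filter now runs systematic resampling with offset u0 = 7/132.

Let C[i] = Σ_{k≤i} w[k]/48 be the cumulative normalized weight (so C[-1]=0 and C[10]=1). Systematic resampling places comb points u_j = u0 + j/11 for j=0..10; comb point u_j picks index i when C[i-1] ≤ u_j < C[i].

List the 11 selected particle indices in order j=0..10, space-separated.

C = [3/16, 1/4, 7/16, 1/2, 25/48, 31/48, 2/3, 3/4, 43/48, 23/24, 1]
j=0: u_0=7/132 ∈ [0, 3/16) → index 0
j=1: u_1=19/132 ∈ [0, 3/16) → index 0
j=2: u_2=31/132 ∈ [3/16, 1/4) → index 1
j=3: u_3=43/132 ∈ [1/4, 7/16) → index 2
j=4: u_4=5/12 ∈ [1/4, 7/16) → index 2
j=5: u_5=67/132 ∈ [1/2, 25/48) → index 4
j=6: u_6=79/132 ∈ [25/48, 31/48) → index 5
j=7: u_7=91/132 ∈ [2/3, 3/4) → index 7
j=8: u_8=103/132 ∈ [3/4, 43/48) → index 8
j=9: u_9=115/132 ∈ [3/4, 43/48) → index 8
j=10: u_10=127/132 ∈ [23/24, 1) → index 10

0 0 1 2 2 4 5 7 8 8 10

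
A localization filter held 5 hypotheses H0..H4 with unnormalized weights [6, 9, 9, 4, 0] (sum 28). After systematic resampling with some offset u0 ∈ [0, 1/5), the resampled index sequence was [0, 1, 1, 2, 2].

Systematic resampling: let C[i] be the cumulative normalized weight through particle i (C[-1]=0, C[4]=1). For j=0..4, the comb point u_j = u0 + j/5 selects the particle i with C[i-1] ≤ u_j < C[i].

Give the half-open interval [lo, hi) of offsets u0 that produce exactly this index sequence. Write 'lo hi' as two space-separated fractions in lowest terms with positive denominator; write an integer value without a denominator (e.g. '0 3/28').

C = [3/14, 15/28, 6/7, 1, 1]
j=0 picked index 0: u0 ∈ [0, 3/14)
j=1 picked index 1: u0 ∈ [1/70, 47/140)
j=2 picked index 1: u0 ∈ [-13/70, 19/140)
j=3 picked index 2: u0 ∈ [-9/140, 9/35)
j=4 picked index 2: u0 ∈ [-37/140, 2/35)
intersection: [1/70, 2/35)

1/70 2/35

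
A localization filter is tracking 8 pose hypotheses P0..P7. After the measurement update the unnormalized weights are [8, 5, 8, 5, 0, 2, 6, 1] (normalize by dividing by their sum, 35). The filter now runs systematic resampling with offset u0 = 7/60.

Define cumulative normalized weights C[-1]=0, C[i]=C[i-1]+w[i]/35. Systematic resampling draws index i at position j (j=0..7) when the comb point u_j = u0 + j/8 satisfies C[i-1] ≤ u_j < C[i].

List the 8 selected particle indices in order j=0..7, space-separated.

0 1 1 2 3 3 6 7

C = [8/35, 13/35, 3/5, 26/35, 26/35, 4/5, 34/35, 1]
j=0: u_0=7/60 ∈ [0, 8/35) → index 0
j=1: u_1=29/120 ∈ [8/35, 13/35) → index 1
j=2: u_2=11/30 ∈ [8/35, 13/35) → index 1
j=3: u_3=59/120 ∈ [13/35, 3/5) → index 2
j=4: u_4=37/60 ∈ [3/5, 26/35) → index 3
j=5: u_5=89/120 ∈ [3/5, 26/35) → index 3
j=6: u_6=13/15 ∈ [4/5, 34/35) → index 6
j=7: u_7=119/120 ∈ [34/35, 1) → index 7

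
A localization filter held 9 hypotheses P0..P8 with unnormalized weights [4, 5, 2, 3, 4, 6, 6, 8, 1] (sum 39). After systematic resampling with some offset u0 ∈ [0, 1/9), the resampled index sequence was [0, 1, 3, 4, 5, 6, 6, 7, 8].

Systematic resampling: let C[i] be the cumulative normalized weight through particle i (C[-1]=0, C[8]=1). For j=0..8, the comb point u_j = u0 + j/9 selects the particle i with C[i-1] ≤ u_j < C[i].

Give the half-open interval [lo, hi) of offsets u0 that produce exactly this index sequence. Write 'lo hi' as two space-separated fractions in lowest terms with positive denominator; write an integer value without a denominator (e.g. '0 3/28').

10/117 4/39

C = [4/39, 3/13, 11/39, 14/39, 6/13, 8/13, 10/13, 38/39, 1]
j=0 picked index 0: u0 ∈ [0, 4/39)
j=1 picked index 1: u0 ∈ [-1/117, 14/117)
j=2 picked index 3: u0 ∈ [7/117, 16/117)
j=3 picked index 4: u0 ∈ [1/39, 5/39)
j=4 picked index 5: u0 ∈ [2/117, 20/117)
j=5 picked index 6: u0 ∈ [7/117, 25/117)
j=6 picked index 6: u0 ∈ [-2/39, 4/39)
j=7 picked index 7: u0 ∈ [-1/117, 23/117)
j=8 picked index 8: u0 ∈ [10/117, 1/9)
intersection: [10/117, 4/39)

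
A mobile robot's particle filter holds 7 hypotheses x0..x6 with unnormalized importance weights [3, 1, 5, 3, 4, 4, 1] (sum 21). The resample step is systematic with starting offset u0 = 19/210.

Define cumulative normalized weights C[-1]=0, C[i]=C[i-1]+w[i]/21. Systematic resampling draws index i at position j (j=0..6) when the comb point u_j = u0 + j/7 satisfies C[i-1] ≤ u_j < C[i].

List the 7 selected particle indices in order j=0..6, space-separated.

C = [1/7, 4/21, 3/7, 4/7, 16/21, 20/21, 1]
j=0: u_0=19/210 ∈ [0, 1/7) → index 0
j=1: u_1=7/30 ∈ [4/21, 3/7) → index 2
j=2: u_2=79/210 ∈ [4/21, 3/7) → index 2
j=3: u_3=109/210 ∈ [3/7, 4/7) → index 3
j=4: u_4=139/210 ∈ [4/7, 16/21) → index 4
j=5: u_5=169/210 ∈ [16/21, 20/21) → index 5
j=6: u_6=199/210 ∈ [16/21, 20/21) → index 5

0 2 2 3 4 5 5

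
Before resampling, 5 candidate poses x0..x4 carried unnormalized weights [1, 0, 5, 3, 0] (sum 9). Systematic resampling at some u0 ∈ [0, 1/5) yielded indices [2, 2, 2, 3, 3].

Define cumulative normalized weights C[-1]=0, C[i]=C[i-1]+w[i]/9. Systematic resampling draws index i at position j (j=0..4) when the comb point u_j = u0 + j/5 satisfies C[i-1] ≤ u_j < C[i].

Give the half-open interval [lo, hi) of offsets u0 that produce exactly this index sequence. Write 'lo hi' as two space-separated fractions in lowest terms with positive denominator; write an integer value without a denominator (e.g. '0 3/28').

C = [1/9, 1/9, 2/3, 1, 1]
j=0 picked index 2: u0 ∈ [1/9, 2/3)
j=1 picked index 2: u0 ∈ [-4/45, 7/15)
j=2 picked index 2: u0 ∈ [-13/45, 4/15)
j=3 picked index 3: u0 ∈ [1/15, 2/5)
j=4 picked index 3: u0 ∈ [-2/15, 1/5)
intersection: [1/9, 1/5)

1/9 1/5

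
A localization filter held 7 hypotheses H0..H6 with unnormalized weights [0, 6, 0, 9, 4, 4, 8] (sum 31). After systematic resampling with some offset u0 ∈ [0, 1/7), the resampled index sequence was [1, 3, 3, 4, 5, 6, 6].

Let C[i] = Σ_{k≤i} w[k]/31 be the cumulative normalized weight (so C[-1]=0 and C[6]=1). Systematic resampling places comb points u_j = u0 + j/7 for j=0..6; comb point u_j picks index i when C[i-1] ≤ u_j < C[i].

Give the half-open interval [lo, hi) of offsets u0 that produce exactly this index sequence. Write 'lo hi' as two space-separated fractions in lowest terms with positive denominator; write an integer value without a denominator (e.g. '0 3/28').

12/217 1/7

C = [0, 6/31, 6/31, 15/31, 19/31, 23/31, 1]
j=0 picked index 1: u0 ∈ [0, 6/31)
j=1 picked index 3: u0 ∈ [11/217, 74/217)
j=2 picked index 3: u0 ∈ [-20/217, 43/217)
j=3 picked index 4: u0 ∈ [12/217, 40/217)
j=4 picked index 5: u0 ∈ [9/217, 37/217)
j=5 picked index 6: u0 ∈ [6/217, 2/7)
j=6 picked index 6: u0 ∈ [-25/217, 1/7)
intersection: [12/217, 1/7)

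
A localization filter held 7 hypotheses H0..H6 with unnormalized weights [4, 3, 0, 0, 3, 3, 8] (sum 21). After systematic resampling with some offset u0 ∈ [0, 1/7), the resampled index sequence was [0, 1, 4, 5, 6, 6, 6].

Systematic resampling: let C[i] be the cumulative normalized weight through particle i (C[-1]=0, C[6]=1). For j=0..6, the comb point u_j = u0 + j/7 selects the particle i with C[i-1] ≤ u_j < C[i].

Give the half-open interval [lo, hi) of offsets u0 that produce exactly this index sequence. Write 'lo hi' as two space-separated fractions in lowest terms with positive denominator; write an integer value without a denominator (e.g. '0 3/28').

1/21 1/7

C = [4/21, 1/3, 1/3, 1/3, 10/21, 13/21, 1]
j=0 picked index 0: u0 ∈ [0, 4/21)
j=1 picked index 1: u0 ∈ [1/21, 4/21)
j=2 picked index 4: u0 ∈ [1/21, 4/21)
j=3 picked index 5: u0 ∈ [1/21, 4/21)
j=4 picked index 6: u0 ∈ [1/21, 3/7)
j=5 picked index 6: u0 ∈ [-2/21, 2/7)
j=6 picked index 6: u0 ∈ [-5/21, 1/7)
intersection: [1/21, 1/7)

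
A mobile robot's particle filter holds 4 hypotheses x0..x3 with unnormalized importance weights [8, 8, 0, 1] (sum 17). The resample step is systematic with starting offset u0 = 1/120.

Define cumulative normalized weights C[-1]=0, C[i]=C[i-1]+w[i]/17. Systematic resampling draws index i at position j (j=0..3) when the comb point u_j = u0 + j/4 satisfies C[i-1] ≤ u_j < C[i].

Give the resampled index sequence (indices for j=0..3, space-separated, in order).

C = [8/17, 16/17, 16/17, 1]
j=0: u_0=1/120 ∈ [0, 8/17) → index 0
j=1: u_1=31/120 ∈ [0, 8/17) → index 0
j=2: u_2=61/120 ∈ [8/17, 16/17) → index 1
j=3: u_3=91/120 ∈ [8/17, 16/17) → index 1

0 0 1 1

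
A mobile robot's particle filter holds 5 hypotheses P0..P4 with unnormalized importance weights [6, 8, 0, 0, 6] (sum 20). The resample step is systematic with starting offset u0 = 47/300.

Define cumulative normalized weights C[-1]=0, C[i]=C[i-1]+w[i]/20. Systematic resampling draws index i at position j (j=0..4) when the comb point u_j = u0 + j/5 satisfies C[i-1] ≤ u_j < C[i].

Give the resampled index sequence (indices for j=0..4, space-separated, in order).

0 1 1 4 4

C = [3/10, 7/10, 7/10, 7/10, 1]
j=0: u_0=47/300 ∈ [0, 3/10) → index 0
j=1: u_1=107/300 ∈ [3/10, 7/10) → index 1
j=2: u_2=167/300 ∈ [3/10, 7/10) → index 1
j=3: u_3=227/300 ∈ [7/10, 1) → index 4
j=4: u_4=287/300 ∈ [7/10, 1) → index 4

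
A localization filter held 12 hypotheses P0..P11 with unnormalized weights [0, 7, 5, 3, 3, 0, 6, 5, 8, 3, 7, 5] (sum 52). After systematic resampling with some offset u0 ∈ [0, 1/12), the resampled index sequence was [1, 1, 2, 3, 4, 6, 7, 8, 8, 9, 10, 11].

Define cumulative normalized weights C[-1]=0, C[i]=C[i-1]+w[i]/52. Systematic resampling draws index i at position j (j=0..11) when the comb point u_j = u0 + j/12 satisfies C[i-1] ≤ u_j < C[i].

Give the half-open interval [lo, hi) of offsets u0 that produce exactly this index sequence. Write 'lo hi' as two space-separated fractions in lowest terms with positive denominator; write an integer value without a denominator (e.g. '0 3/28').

C = [0, 7/52, 3/13, 15/52, 9/26, 9/26, 6/13, 29/52, 37/52, 10/13, 47/52, 1]
j=0 picked index 1: u0 ∈ [0, 7/52)
j=1 picked index 1: u0 ∈ [-1/12, 2/39)
j=2 picked index 2: u0 ∈ [-5/156, 5/78)
j=3 picked index 3: u0 ∈ [-1/52, 1/26)
j=4 picked index 4: u0 ∈ [-7/156, 1/78)
j=5 picked index 6: u0 ∈ [-11/156, 7/156)
j=6 picked index 7: u0 ∈ [-1/26, 3/52)
j=7 picked index 8: u0 ∈ [-1/39, 5/39)
j=8 picked index 8: u0 ∈ [-17/156, 7/156)
j=9 picked index 9: u0 ∈ [-1/26, 1/52)
j=10 picked index 10: u0 ∈ [-5/78, 11/156)
j=11 picked index 11: u0 ∈ [-1/78, 1/12)
intersection: [0, 1/78)

0 1/78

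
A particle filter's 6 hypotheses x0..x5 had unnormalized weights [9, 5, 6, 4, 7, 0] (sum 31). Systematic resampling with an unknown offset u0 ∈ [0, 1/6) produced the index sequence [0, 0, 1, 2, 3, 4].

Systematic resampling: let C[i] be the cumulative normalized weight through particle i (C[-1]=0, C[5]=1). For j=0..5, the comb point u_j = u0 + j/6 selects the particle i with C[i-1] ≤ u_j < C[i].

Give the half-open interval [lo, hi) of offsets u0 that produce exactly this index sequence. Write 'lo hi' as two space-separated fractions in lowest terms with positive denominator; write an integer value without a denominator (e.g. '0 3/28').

C = [9/31, 14/31, 20/31, 24/31, 1, 1]
j=0 picked index 0: u0 ∈ [0, 9/31)
j=1 picked index 0: u0 ∈ [-1/6, 23/186)
j=2 picked index 1: u0 ∈ [-4/93, 11/93)
j=3 picked index 2: u0 ∈ [-3/62, 9/62)
j=4 picked index 3: u0 ∈ [-2/93, 10/93)
j=5 picked index 4: u0 ∈ [-11/186, 1/6)
intersection: [0, 10/93)

0 10/93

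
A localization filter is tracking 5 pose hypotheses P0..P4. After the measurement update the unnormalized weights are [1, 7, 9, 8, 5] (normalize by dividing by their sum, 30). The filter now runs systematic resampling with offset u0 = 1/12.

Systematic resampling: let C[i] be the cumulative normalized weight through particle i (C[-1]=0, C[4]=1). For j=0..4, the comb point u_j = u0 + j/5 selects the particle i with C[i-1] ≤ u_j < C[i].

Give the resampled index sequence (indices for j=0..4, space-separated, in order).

1 2 2 3 4

C = [1/30, 4/15, 17/30, 5/6, 1]
j=0: u_0=1/12 ∈ [1/30, 4/15) → index 1
j=1: u_1=17/60 ∈ [4/15, 17/30) → index 2
j=2: u_2=29/60 ∈ [4/15, 17/30) → index 2
j=3: u_3=41/60 ∈ [17/30, 5/6) → index 3
j=4: u_4=53/60 ∈ [5/6, 1) → index 4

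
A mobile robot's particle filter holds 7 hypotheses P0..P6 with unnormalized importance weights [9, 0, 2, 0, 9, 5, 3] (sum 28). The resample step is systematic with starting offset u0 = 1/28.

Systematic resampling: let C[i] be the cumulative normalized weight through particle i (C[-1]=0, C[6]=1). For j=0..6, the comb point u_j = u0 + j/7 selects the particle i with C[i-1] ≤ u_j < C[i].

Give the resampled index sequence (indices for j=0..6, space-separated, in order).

0 0 2 4 4 5 6

C = [9/28, 9/28, 11/28, 11/28, 5/7, 25/28, 1]
j=0: u_0=1/28 ∈ [0, 9/28) → index 0
j=1: u_1=5/28 ∈ [0, 9/28) → index 0
j=2: u_2=9/28 ∈ [9/28, 11/28) → index 2
j=3: u_3=13/28 ∈ [11/28, 5/7) → index 4
j=4: u_4=17/28 ∈ [11/28, 5/7) → index 4
j=5: u_5=3/4 ∈ [5/7, 25/28) → index 5
j=6: u_6=25/28 ∈ [25/28, 1) → index 6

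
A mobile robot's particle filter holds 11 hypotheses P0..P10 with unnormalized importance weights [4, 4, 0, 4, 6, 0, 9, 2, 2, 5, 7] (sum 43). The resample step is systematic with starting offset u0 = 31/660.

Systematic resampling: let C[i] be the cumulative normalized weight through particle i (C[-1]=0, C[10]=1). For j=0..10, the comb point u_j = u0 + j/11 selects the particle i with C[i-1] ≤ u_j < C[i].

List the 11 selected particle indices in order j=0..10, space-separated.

C = [4/43, 8/43, 8/43, 12/43, 18/43, 18/43, 27/43, 29/43, 31/43, 36/43, 1]
j=0: u_0=31/660 ∈ [0, 4/43) → index 0
j=1: u_1=91/660 ∈ [4/43, 8/43) → index 1
j=2: u_2=151/660 ∈ [8/43, 12/43) → index 3
j=3: u_3=211/660 ∈ [12/43, 18/43) → index 4
j=4: u_4=271/660 ∈ [12/43, 18/43) → index 4
j=5: u_5=331/660 ∈ [18/43, 27/43) → index 6
j=6: u_6=391/660 ∈ [18/43, 27/43) → index 6
j=7: u_7=41/60 ∈ [29/43, 31/43) → index 8
j=8: u_8=511/660 ∈ [31/43, 36/43) → index 9
j=9: u_9=571/660 ∈ [36/43, 1) → index 10
j=10: u_10=631/660 ∈ [36/43, 1) → index 10

0 1 3 4 4 6 6 8 9 10 10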